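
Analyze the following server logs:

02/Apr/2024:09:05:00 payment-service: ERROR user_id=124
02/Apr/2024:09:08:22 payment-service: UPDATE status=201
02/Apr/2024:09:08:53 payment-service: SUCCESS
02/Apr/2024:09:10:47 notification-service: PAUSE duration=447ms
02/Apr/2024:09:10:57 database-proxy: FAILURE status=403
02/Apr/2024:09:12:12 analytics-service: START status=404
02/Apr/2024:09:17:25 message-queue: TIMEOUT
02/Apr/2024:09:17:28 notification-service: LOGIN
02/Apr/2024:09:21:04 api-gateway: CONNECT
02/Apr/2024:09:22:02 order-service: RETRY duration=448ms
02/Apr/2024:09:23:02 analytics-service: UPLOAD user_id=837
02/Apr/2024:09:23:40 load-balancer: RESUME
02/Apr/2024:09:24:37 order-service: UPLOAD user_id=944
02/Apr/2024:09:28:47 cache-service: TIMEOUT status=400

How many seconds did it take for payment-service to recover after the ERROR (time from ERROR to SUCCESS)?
233

To calculate recovery time:

1. Find ERROR event for payment-service: 02/Apr/2024:09:05:00
2. Find next SUCCESS event for payment-service: 02/Apr/2024:09:08:53
3. Recovery time: 02/Apr/2024:09:08:53 - 02/Apr/2024:09:05:00 = 233 seconds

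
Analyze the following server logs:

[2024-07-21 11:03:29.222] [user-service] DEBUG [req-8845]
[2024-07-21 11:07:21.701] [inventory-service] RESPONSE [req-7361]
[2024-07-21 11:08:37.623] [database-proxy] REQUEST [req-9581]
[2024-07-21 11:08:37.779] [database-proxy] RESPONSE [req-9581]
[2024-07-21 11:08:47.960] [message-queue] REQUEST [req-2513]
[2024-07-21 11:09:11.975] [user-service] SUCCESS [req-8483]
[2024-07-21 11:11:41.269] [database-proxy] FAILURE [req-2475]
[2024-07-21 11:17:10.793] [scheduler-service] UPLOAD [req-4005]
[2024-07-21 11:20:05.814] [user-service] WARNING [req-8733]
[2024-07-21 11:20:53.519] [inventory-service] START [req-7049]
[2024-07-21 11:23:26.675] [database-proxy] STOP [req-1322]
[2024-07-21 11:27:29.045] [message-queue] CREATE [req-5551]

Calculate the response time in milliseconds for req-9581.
156

To calculate latency:

1. Find REQUEST with id req-9581: 2024-07-21 11:08:37.623
2. Find RESPONSE with id req-9581: 2024-07-21 11:08:37.779
3. Latency: 2024-07-21 11:08:37.779 - 2024-07-21 11:08:37.623 = 156ms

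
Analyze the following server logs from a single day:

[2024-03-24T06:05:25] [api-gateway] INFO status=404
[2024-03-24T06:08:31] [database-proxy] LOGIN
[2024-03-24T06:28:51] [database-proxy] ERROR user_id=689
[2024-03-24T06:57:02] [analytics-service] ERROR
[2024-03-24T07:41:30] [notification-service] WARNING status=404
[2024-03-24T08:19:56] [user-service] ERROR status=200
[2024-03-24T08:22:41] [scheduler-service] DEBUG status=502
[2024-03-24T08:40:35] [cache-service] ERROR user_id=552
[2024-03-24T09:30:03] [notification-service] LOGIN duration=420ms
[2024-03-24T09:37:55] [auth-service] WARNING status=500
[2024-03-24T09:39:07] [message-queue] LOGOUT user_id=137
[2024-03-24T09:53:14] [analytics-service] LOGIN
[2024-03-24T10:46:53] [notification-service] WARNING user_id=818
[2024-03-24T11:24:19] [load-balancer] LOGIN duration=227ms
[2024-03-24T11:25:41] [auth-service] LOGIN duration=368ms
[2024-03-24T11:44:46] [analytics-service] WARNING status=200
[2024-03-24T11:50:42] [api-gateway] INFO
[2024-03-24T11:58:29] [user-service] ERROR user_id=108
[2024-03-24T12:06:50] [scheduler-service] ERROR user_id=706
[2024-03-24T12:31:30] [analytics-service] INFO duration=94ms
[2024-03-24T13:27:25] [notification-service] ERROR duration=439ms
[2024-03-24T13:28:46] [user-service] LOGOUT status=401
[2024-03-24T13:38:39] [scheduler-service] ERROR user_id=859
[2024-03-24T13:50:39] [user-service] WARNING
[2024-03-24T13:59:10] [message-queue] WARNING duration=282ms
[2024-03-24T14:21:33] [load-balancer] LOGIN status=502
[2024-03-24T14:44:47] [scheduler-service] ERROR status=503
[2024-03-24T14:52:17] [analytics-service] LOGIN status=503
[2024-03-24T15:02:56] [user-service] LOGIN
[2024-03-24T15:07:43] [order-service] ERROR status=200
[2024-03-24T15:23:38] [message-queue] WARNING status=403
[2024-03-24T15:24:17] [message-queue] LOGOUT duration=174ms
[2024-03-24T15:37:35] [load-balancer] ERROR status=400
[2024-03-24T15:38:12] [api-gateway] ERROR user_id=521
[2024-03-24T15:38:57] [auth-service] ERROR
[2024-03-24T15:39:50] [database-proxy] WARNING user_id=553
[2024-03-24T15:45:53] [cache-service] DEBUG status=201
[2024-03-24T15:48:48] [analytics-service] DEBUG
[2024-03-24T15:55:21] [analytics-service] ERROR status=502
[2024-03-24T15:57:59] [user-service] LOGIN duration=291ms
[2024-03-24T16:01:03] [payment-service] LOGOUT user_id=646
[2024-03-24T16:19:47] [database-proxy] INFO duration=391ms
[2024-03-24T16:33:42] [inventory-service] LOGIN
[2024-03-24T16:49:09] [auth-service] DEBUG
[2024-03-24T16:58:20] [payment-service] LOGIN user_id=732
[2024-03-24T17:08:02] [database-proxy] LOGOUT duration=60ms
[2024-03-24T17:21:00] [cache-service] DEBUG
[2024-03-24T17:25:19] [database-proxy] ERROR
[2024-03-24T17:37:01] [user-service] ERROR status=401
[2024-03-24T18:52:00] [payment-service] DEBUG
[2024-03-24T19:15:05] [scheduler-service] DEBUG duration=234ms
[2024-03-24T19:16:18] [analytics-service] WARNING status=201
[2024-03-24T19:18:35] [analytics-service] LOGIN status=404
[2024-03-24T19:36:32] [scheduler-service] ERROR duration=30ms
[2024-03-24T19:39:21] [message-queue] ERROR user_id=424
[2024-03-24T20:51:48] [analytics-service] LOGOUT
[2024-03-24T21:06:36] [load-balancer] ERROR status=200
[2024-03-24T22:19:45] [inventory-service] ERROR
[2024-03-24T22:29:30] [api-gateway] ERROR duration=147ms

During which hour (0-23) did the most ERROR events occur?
15

To find the peak hour:

1. Group all ERROR events by hour
2. Count events in each hour
3. Find hour with maximum count
4. Peak hour: 15 (with 5 events)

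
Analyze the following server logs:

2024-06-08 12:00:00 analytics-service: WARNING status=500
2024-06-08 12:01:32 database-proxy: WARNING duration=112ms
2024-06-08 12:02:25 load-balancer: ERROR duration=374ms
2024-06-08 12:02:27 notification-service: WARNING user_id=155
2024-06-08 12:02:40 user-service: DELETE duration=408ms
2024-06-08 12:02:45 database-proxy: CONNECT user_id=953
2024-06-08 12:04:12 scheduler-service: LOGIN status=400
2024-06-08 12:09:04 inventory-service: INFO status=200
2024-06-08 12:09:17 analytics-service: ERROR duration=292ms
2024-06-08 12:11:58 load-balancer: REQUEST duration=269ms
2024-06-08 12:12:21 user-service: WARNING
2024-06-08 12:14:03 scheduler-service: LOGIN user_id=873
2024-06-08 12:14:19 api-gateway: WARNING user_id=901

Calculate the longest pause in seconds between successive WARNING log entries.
594

To find the longest gap:

1. Extract all WARNING events in chronological order
2. Calculate time differences between consecutive events
3. Find the maximum difference
4. Longest gap: 594 seconds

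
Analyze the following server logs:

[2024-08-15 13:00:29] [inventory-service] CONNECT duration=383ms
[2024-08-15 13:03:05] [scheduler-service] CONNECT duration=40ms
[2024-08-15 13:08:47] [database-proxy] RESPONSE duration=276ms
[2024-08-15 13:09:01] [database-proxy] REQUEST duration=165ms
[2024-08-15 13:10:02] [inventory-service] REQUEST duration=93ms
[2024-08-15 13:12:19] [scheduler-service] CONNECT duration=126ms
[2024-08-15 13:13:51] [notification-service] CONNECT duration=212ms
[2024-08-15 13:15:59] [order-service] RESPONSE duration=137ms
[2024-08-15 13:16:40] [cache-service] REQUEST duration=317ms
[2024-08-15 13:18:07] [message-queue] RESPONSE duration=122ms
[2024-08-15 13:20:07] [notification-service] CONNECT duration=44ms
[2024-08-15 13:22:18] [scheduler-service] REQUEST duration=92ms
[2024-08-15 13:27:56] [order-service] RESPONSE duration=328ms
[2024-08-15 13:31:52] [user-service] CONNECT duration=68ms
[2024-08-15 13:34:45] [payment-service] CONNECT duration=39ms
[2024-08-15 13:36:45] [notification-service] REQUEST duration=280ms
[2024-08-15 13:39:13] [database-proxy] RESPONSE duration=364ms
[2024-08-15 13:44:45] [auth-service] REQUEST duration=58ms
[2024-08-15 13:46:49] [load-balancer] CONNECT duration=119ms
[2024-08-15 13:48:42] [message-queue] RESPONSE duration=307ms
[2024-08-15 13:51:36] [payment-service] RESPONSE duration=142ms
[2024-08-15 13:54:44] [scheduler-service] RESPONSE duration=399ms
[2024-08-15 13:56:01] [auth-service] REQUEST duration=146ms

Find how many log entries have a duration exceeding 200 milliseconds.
9

To count timeouts:

1. Threshold: 200ms
2. Extract duration from each log entry
3. Count entries where duration > 200
4. Timeout count: 9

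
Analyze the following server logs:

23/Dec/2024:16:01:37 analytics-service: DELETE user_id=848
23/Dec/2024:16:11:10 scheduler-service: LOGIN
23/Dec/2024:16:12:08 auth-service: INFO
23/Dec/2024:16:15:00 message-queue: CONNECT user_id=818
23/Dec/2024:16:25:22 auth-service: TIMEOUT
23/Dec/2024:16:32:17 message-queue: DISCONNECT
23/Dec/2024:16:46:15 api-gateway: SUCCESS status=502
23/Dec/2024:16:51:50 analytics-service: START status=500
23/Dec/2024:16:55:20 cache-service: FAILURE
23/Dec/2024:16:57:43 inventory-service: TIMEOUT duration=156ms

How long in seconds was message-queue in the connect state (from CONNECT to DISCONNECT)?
1037

To calculate state duration:

1. Find CONNECT event for message-queue: 23/Dec/2024:16:15:00
2. Find DISCONNECT event for message-queue: 23/Dec/2024:16:32:17
3. Calculate duration: 23/Dec/2024:16:32:17 - 23/Dec/2024:16:15:00 = 1037 seconds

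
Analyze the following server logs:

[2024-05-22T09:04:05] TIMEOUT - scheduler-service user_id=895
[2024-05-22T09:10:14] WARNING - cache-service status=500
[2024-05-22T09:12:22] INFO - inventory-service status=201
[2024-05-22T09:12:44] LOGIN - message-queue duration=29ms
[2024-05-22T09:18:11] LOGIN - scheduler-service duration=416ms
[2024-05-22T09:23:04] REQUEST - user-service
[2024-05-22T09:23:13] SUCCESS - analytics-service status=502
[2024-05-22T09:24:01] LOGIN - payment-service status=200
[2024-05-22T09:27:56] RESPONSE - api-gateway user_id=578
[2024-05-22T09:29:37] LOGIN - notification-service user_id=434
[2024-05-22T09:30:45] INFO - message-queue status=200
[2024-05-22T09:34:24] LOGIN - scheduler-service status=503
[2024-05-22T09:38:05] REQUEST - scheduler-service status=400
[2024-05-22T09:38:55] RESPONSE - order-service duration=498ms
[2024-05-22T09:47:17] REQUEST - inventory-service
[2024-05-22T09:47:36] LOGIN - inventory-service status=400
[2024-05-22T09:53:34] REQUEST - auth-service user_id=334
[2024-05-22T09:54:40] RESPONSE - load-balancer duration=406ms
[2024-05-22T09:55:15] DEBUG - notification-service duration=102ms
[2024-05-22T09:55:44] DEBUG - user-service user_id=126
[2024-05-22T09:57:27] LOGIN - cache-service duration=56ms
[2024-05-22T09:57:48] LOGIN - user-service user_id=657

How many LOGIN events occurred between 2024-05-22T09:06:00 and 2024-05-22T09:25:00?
3

To count events in the time window:

1. Window boundaries: 2024-05-22T09:06:00 to 2024-05-22T09:25:00
2. Filter for LOGIN events within this window
3. Count matching events: 3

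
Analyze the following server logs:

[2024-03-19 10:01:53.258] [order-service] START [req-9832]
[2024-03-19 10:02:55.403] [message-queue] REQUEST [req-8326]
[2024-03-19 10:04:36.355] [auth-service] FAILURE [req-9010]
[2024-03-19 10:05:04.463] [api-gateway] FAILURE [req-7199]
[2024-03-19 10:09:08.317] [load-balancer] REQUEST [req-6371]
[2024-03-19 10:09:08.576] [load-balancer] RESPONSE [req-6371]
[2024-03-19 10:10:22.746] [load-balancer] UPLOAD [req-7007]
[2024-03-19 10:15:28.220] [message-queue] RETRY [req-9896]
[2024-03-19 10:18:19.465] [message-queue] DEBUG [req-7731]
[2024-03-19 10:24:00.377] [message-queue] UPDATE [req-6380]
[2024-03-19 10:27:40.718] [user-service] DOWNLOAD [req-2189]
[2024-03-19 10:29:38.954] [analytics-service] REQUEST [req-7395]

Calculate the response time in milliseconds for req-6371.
259

To calculate latency:

1. Find REQUEST with id req-6371: 2024-03-19 10:09:08.317
2. Find RESPONSE with id req-6371: 2024-03-19 10:09:08.576
3. Latency: 2024-03-19 10:09:08.576 - 2024-03-19 10:09:08.317 = 259ms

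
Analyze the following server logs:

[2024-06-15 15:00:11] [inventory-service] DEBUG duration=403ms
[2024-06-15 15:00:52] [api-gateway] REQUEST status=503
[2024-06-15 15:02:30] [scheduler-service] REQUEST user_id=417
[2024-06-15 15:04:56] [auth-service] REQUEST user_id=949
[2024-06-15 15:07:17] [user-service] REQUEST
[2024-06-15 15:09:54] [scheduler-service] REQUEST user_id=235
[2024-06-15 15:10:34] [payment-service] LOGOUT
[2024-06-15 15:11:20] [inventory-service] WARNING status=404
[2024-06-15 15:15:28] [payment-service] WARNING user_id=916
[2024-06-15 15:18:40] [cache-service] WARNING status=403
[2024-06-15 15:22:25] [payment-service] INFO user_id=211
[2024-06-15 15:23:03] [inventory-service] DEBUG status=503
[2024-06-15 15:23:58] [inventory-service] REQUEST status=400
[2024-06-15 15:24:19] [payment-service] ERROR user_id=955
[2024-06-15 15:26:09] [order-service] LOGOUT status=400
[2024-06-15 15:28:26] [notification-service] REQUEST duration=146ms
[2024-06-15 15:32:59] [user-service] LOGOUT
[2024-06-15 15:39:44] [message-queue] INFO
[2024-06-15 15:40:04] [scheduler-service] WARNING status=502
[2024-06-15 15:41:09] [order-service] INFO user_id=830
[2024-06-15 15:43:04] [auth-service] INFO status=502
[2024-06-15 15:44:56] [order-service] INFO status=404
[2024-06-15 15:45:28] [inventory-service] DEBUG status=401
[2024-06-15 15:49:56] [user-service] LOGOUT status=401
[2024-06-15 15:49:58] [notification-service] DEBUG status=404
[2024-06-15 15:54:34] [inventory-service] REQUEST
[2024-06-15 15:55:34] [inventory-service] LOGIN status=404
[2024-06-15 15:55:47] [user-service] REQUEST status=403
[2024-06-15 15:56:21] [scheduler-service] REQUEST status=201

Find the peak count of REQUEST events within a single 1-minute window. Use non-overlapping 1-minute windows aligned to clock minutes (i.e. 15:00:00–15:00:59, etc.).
1

To find the burst window:

1. Divide the log period into non-overlapping 1-minute windows starting at 15:00
2. Count REQUEST events in each window
3. Find the window with maximum count
4. Maximum events in a window: 1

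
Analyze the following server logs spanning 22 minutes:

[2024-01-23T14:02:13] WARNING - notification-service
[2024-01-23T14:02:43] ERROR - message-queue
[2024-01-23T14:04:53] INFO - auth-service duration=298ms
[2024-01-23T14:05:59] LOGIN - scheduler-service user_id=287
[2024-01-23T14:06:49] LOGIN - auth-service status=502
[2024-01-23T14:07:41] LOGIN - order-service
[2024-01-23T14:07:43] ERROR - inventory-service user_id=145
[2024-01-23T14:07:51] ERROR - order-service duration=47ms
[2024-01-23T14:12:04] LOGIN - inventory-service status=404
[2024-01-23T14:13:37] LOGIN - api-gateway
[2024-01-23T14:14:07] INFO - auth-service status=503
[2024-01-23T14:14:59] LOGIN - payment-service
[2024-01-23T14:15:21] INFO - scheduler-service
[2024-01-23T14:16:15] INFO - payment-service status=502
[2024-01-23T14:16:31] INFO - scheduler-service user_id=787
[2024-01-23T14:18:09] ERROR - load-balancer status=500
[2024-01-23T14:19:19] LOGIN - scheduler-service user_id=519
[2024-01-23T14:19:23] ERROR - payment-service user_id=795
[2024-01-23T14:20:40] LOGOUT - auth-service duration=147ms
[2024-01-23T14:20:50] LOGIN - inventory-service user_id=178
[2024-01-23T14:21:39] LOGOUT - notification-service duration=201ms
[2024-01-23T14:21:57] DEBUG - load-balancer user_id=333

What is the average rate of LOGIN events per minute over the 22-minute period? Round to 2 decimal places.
0.36

To calculate the rate:

1. Count total LOGIN events: 8
2. Total time period: 22 minutes
3. Rate = 8 / 22 = 0.36 events per minute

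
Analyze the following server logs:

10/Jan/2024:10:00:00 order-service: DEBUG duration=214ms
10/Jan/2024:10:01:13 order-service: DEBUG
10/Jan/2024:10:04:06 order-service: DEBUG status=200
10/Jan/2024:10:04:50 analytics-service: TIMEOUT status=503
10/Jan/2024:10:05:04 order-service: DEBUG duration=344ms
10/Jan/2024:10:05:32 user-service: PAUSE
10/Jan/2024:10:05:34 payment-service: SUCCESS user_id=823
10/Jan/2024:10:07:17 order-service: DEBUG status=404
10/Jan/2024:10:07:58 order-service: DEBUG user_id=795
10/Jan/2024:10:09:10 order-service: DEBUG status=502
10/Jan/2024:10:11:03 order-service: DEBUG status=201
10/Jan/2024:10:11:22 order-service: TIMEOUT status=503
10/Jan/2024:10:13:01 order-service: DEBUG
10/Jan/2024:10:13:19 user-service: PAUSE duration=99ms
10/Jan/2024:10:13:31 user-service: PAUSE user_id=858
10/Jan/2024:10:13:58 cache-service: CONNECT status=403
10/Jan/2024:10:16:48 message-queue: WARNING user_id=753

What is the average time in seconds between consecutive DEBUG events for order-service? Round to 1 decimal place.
97.6

To calculate average interval:

1. Find all DEBUG events for order-service in order
2. Calculate time gaps between consecutive events
3. Compute mean of gaps: 781 / 8 = 97.6 seconds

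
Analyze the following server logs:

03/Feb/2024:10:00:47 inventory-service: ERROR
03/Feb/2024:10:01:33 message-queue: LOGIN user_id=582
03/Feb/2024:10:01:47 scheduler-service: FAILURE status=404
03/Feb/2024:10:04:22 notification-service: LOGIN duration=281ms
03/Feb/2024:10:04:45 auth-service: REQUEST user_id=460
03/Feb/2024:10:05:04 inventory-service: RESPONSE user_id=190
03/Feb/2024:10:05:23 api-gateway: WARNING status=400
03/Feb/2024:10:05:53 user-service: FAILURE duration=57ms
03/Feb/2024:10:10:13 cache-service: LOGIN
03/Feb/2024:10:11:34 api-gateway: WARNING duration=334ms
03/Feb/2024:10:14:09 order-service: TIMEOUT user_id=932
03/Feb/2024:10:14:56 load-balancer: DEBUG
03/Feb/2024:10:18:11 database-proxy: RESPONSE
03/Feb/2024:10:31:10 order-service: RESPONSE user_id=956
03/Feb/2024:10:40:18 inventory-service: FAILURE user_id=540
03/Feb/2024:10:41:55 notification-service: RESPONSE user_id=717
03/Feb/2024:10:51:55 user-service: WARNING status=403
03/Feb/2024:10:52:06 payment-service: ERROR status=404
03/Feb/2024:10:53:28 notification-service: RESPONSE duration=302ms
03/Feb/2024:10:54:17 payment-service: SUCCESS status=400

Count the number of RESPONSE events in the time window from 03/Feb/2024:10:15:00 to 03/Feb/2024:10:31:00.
1

To count events in the time window:

1. Window boundaries: 03/Feb/2024:10:15:00 to 03/Feb/2024:10:31:00
2. Filter for RESPONSE events within this window
3. Count matching events: 1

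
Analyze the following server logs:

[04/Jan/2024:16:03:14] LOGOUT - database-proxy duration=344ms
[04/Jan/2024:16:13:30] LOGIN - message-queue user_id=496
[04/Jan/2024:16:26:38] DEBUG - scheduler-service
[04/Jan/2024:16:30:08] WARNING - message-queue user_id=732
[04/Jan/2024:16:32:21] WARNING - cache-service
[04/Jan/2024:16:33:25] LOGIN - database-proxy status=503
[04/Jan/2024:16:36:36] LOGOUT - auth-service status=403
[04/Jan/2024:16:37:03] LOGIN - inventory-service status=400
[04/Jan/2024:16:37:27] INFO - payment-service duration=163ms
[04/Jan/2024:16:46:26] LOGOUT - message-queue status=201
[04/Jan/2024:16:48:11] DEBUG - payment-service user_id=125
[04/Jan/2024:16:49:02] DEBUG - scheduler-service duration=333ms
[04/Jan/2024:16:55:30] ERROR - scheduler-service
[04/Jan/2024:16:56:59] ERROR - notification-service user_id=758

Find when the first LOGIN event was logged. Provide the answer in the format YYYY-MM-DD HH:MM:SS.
2024-01-04 16:13:30

To find the first event:

1. Filter for all LOGIN events
2. Sort by timestamp
3. Select the first one
4. Timestamp: 2024-01-04 16:13:30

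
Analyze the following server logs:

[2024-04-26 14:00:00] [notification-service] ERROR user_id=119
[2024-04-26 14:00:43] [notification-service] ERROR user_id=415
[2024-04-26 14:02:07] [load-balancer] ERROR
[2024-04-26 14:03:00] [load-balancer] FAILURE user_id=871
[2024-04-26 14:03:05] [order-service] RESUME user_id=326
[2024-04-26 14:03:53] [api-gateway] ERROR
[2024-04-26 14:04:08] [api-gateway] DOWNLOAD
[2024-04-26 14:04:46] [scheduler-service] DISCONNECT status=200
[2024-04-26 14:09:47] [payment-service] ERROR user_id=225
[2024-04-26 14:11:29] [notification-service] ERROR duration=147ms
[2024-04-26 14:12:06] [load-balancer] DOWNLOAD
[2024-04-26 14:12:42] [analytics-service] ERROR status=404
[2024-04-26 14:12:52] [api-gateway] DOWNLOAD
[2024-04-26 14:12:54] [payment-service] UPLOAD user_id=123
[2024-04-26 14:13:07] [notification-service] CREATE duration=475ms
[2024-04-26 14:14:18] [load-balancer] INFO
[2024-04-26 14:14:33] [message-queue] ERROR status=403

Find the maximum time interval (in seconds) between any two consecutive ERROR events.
354

To find the longest gap:

1. Extract all ERROR events in chronological order
2. Calculate time differences between consecutive events
3. Find the maximum difference
4. Longest gap: 354 seconds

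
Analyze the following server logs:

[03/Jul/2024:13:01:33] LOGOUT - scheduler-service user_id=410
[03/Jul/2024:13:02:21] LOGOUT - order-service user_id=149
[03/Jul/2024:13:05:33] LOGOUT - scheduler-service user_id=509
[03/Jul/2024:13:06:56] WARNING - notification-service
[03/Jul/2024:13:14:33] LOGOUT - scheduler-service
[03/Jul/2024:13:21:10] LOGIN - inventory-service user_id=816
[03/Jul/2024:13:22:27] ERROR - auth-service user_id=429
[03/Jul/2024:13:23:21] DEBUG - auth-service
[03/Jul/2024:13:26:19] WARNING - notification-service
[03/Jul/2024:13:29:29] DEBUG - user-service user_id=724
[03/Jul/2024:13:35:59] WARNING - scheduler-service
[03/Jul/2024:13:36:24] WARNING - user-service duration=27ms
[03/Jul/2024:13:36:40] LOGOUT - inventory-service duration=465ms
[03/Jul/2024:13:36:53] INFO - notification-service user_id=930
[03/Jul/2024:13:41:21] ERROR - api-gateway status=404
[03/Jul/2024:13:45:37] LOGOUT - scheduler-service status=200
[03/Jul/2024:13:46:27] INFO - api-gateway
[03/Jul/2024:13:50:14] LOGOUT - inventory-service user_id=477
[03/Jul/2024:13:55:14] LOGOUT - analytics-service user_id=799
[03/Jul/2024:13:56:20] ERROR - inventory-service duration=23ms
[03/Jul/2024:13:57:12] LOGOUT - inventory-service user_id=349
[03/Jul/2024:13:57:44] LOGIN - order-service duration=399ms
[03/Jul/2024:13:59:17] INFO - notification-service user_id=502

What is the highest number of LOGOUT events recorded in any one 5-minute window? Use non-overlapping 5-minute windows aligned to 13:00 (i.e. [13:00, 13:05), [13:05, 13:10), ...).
2

To find the burst window:

1. Divide the log period into non-overlapping 5-minute windows starting at 13:00
2. Count LOGOUT events in each window
3. Find the window with maximum count
4. Maximum events in a window: 2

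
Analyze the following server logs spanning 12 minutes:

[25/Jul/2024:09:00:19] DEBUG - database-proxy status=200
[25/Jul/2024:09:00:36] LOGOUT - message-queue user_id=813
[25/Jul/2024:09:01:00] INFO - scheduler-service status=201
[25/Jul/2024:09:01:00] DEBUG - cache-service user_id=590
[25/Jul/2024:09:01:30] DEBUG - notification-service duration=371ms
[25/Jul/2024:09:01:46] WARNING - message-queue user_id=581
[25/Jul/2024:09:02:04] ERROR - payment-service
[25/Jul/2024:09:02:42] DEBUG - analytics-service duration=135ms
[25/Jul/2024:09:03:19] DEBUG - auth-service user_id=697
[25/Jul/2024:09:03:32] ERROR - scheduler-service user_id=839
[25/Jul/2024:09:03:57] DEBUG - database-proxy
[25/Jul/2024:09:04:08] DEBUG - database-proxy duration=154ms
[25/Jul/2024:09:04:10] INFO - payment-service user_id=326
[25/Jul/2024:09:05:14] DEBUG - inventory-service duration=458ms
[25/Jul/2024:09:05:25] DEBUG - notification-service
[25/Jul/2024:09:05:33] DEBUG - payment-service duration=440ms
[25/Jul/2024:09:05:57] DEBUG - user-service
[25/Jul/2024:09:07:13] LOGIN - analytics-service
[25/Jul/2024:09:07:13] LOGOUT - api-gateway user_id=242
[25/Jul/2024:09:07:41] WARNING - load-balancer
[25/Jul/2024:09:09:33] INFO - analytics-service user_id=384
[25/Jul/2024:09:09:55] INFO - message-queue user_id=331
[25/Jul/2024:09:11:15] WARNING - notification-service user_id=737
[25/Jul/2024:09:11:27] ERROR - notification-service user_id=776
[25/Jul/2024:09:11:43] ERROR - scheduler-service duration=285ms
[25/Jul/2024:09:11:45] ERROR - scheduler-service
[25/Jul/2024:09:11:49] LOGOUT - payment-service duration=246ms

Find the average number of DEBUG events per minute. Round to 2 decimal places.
0.92

To calculate the rate:

1. Count total DEBUG events: 11
2. Total time period: 12 minutes
3. Rate = 11 / 12 = 0.92 events per minute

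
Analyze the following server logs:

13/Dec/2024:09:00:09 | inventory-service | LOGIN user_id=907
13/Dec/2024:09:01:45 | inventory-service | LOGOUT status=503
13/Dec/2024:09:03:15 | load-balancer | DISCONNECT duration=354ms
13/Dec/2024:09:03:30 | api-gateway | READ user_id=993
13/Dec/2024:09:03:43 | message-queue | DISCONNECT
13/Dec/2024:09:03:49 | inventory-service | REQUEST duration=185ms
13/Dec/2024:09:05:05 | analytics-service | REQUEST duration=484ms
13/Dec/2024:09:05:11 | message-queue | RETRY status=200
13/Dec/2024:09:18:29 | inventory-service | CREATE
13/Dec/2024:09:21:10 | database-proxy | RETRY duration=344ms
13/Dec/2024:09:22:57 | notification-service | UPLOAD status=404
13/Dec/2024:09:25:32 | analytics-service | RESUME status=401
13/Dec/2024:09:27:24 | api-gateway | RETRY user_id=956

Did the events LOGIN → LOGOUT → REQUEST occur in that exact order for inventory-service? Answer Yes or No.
Yes

To verify sequence order:

1. Find all events in sequence LOGIN → LOGOUT → REQUEST for inventory-service
2. Extract their timestamps
3. Check if timestamps are in ascending order
4. Result: Yes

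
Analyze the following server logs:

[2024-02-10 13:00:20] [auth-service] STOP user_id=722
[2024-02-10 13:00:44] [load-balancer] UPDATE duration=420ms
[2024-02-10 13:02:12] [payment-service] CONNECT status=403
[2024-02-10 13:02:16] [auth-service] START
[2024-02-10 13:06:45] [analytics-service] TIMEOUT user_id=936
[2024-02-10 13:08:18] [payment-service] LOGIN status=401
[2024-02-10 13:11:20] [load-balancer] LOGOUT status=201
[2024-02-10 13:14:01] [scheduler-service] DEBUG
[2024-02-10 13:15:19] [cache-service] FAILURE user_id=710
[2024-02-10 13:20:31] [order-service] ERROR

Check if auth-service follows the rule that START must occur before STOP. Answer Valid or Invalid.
Invalid

To validate ordering:

1. Required order: START → STOP
2. Rule: START must occur before STOP
3. Check actual order of events for auth-service
4. Result: Invalid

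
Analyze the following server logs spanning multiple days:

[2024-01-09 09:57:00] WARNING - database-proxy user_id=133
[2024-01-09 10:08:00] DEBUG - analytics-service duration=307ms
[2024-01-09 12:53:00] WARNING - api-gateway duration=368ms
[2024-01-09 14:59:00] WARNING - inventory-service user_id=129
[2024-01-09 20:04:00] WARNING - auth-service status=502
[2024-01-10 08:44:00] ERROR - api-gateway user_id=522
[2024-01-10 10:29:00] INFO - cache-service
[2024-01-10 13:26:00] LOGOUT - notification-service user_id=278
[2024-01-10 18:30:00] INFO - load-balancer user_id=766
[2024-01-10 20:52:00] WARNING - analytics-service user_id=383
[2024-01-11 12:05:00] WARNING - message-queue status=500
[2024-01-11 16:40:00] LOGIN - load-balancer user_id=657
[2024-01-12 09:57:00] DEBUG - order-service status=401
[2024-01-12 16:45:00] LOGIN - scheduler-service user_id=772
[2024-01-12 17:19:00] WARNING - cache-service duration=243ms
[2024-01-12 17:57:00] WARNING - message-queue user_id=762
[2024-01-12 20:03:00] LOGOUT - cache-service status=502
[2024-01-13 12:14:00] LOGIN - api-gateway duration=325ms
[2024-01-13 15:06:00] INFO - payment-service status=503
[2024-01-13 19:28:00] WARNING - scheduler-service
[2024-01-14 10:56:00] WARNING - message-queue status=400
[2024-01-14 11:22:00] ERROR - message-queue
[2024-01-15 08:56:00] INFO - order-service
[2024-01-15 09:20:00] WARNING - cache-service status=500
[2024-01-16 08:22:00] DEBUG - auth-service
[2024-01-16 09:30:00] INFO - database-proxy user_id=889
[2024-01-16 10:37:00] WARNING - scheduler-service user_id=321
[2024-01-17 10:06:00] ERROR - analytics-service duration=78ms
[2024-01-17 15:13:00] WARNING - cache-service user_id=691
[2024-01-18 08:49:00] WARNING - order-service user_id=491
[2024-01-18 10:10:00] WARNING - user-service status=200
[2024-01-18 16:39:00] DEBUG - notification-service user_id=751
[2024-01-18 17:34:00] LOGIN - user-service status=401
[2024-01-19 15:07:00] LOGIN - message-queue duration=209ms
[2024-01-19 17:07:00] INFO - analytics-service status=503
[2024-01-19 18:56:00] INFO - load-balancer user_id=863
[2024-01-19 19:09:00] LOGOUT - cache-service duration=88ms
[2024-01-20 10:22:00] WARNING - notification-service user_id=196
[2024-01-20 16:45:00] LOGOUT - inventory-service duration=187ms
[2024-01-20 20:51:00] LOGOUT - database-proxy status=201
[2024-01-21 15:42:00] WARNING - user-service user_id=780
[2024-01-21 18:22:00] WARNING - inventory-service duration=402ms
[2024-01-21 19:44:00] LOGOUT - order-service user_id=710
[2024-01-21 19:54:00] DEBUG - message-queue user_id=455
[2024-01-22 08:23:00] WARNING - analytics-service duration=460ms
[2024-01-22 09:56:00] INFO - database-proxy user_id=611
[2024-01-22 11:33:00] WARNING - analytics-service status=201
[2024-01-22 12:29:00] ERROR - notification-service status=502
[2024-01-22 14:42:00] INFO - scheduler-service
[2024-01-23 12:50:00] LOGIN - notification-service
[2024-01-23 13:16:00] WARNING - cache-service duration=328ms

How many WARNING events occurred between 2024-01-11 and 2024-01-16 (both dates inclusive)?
7

To filter by date range:

1. Date range: 2024-01-11 through 2024-01-16, both dates inclusive
2. Filter for WARNING events whose date falls in this range
3. Count matching events: 7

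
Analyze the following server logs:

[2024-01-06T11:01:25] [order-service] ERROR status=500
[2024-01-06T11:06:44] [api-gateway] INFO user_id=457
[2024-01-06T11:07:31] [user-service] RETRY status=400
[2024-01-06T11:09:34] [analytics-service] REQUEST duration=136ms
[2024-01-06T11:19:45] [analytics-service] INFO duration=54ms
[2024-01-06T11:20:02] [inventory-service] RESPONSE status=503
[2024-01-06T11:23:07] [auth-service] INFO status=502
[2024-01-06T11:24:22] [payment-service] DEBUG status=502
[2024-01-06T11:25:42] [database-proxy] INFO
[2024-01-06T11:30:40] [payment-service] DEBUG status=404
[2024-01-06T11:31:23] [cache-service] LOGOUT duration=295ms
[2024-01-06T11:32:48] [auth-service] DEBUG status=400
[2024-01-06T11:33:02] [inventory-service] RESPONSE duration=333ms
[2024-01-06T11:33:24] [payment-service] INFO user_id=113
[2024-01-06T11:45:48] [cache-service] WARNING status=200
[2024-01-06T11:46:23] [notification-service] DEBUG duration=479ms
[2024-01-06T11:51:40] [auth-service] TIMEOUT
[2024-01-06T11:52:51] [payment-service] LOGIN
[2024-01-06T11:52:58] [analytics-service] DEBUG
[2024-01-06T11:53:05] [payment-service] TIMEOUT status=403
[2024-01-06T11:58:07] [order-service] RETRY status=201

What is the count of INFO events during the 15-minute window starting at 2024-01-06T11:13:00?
3

To count events in the time window:

1. Window boundaries: 2024-01-06T11:13:00 to 2024-01-06T11:28:00
2. Filter for INFO events within this window
3. Count matching events: 3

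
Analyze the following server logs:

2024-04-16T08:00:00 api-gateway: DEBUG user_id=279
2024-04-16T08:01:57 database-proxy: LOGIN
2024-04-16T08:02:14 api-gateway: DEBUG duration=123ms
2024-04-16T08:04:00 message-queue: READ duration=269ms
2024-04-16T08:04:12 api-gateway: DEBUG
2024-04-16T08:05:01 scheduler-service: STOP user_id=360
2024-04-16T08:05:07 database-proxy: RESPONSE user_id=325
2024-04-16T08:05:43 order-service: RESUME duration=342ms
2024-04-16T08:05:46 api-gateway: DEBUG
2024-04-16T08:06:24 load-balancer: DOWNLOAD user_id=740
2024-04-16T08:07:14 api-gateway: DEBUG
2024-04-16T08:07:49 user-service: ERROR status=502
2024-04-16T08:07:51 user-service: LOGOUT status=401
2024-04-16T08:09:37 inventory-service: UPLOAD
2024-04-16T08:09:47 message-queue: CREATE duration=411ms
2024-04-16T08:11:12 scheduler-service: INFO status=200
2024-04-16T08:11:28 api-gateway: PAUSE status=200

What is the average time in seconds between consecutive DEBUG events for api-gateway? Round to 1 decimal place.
108.5

To calculate average interval:

1. Find all DEBUG events for api-gateway in order
2. Calculate time gaps between consecutive events
3. Compute mean of gaps: 434 / 4 = 108.5 seconds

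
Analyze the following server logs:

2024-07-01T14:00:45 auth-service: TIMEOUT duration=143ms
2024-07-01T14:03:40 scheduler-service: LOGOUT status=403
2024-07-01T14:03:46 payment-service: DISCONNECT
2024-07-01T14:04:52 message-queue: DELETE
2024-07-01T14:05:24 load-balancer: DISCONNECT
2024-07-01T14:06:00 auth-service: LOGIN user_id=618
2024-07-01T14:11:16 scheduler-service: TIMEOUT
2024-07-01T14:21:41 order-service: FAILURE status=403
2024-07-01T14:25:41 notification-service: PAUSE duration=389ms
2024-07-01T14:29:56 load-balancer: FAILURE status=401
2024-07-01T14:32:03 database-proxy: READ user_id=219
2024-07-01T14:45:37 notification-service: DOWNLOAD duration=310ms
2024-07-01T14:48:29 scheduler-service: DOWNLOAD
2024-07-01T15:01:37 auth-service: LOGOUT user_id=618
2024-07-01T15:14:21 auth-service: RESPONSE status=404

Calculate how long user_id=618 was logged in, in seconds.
3337

To calculate session duration:

1. Find LOGIN event for user_id=618: 2024-07-01T14:06:00
2. Find LOGOUT event for user_id=618: 2024-07-01T15:01:37
3. Session duration: 2024-07-01T15:01:37 - 2024-07-01T14:06:00 = 3337 seconds (55 minutes)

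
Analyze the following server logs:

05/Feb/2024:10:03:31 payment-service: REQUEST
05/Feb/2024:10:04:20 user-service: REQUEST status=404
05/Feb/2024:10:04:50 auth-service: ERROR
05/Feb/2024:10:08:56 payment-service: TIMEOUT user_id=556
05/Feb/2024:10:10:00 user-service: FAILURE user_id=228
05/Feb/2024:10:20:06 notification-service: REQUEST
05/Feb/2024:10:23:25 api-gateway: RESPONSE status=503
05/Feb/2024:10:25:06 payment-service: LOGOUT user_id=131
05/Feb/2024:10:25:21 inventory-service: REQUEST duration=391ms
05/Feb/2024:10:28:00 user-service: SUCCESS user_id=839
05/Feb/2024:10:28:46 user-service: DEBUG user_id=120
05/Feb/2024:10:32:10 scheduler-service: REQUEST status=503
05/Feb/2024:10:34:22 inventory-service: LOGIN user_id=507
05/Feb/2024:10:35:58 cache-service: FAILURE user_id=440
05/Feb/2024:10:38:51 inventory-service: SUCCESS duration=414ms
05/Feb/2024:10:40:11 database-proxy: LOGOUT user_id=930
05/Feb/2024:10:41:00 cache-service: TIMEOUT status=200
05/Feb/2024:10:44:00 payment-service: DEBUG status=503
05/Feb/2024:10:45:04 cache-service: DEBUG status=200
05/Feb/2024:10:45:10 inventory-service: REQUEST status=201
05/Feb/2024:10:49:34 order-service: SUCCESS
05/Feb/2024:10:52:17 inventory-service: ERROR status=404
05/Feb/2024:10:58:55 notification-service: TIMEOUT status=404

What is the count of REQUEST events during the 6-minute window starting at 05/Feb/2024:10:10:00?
0

To count events in the time window:

1. Window boundaries: 05/Feb/2024:10:10:00 to 05/Feb/2024:10:16:00
2. Filter for REQUEST events within this window
3. Count matching events: 0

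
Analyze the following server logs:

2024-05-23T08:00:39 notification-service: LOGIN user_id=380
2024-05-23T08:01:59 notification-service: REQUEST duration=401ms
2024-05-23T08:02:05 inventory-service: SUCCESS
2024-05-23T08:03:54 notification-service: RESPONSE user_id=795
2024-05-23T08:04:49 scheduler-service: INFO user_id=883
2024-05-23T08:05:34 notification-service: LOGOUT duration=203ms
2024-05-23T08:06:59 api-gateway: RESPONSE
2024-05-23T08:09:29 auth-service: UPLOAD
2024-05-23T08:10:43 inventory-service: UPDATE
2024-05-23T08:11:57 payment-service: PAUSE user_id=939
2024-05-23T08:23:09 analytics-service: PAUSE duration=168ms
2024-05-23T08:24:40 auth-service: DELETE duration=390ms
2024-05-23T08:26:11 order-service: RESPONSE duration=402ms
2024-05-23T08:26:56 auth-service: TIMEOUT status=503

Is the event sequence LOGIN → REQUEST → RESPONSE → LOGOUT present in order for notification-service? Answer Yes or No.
Yes

To verify sequence order:

1. Find all events in sequence LOGIN → REQUEST → RESPONSE → LOGOUT for notification-service
2. Extract their timestamps
3. Check if timestamps are in ascending order
4. Result: Yes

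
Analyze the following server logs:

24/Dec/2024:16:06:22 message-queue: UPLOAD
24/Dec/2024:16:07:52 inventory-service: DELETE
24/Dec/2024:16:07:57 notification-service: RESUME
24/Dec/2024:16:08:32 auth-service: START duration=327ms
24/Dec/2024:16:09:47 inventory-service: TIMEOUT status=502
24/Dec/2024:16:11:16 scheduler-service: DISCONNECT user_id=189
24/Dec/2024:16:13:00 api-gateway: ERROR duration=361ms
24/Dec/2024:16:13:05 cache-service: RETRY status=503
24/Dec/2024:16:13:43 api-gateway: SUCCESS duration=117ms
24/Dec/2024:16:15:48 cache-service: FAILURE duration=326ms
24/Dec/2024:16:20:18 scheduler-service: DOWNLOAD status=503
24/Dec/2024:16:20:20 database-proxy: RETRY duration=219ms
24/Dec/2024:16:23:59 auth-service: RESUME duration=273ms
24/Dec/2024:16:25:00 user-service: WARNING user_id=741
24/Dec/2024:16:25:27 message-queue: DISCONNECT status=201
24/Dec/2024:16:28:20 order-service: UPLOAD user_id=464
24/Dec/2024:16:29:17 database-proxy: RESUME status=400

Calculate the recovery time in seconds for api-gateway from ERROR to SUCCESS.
43

To calculate recovery time:

1. Find ERROR event for api-gateway: 24/Dec/2024:16:13:00
2. Find next SUCCESS event for api-gateway: 24/Dec/2024:16:13:43
3. Recovery time: 24/Dec/2024:16:13:43 - 24/Dec/2024:16:13:00 = 43 seconds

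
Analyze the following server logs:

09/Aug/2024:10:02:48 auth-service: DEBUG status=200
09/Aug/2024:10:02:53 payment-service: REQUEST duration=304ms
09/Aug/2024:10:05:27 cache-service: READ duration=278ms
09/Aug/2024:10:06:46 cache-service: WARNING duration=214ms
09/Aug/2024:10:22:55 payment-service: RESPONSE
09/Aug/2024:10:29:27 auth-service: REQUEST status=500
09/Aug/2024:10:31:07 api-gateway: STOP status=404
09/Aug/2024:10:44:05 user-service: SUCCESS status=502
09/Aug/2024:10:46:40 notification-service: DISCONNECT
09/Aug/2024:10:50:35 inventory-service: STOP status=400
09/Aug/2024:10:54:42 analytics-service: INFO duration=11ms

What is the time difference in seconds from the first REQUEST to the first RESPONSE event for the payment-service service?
1202

To find the time between events:

1. Locate the first REQUEST event for payment-service: 09/Aug/2024:10:02:53
2. Locate the first RESPONSE event for payment-service: 09/Aug/2024:10:22:55
3. Calculate the difference: 09/Aug/2024:10:22:55 - 09/Aug/2024:10:02:53 = 1202 seconds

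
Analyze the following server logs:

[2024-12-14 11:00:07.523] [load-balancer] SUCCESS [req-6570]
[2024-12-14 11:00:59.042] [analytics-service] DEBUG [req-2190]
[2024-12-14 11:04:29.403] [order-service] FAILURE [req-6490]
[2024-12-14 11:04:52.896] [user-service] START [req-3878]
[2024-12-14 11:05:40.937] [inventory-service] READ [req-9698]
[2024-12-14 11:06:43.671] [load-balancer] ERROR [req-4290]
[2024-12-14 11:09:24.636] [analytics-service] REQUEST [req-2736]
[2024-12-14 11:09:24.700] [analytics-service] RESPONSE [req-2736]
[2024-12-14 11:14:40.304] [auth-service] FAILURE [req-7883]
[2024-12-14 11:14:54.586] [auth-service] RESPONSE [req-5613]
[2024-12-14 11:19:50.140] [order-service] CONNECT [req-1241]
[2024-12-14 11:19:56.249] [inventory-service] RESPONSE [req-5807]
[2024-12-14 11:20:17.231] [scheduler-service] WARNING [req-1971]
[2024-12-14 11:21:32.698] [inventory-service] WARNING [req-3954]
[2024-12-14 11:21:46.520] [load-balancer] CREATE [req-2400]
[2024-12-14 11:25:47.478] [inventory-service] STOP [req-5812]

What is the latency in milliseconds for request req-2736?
64

To calculate latency:

1. Find REQUEST with id req-2736: 2024-12-14 11:09:24.636
2. Find RESPONSE with id req-2736: 2024-12-14 11:09:24.700
3. Latency: 2024-12-14 11:09:24.700 - 2024-12-14 11:09:24.636 = 64ms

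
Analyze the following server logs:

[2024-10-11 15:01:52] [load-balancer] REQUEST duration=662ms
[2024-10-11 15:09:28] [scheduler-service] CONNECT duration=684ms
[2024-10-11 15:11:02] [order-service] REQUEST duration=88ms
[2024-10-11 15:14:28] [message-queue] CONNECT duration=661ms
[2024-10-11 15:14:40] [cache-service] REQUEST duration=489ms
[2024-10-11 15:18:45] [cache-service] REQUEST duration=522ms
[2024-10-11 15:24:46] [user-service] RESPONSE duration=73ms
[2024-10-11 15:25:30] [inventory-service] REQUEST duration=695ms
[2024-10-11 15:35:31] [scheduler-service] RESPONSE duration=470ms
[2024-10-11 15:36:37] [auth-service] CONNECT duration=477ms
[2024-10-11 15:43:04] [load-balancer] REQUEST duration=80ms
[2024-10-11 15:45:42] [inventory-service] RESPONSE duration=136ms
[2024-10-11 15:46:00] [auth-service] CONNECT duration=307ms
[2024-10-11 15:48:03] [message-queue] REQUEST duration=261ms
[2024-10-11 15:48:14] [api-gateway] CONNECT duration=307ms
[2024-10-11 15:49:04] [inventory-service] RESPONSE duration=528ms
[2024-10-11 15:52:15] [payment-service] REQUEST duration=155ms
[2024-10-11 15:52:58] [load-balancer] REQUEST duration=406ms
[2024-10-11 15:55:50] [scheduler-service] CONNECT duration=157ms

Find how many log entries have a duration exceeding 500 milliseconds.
6

To count timeouts:

1. Threshold: 500ms
2. Extract duration from each log entry
3. Count entries where duration > 500
4. Timeout count: 6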